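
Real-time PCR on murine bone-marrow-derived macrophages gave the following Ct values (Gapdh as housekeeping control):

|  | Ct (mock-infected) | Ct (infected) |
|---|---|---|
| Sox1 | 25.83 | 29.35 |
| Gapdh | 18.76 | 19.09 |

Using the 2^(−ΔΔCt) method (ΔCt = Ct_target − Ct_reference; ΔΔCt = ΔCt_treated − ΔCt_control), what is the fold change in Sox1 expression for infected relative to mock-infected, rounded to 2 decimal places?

ΔCt(mock-infected) = 25.830 − 18.760 = 7.070
ΔCt(infected) = 29.350 − 19.090 = 10.260
ΔΔCt = 10.260 − 7.070 = 3.190
Fold change = 2^(−3.190) = 0.110

0.11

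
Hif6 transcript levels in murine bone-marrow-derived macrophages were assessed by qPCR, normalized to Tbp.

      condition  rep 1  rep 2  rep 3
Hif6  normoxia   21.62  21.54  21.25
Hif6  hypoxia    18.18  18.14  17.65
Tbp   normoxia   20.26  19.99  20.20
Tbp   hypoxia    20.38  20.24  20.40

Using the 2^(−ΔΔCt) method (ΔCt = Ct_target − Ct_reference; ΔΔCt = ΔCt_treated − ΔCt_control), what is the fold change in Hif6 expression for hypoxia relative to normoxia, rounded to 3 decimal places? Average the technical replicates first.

12.729

Mean Ct: Hif6 normoxia 21.470; Hif6 hypoxia 17.990; Tbp normoxia 20.150; Tbp hypoxia 20.340
ΔCt(normoxia) = 21.470 − 20.150 = 1.320
ΔCt(hypoxia) = 17.990 − 20.340 = -2.350
ΔΔCt = -2.350 − 1.320 = -3.670
Fold change = 2^(−(-3.670)) = 2^3.670 = 12.7286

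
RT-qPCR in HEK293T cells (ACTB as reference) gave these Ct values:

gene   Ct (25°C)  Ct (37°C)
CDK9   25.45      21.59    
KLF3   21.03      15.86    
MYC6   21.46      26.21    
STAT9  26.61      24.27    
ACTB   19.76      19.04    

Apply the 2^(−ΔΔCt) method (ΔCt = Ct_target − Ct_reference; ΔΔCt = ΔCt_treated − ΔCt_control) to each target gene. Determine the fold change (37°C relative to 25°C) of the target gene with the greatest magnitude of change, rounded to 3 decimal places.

CDK9: ΔΔCt = (21.59−19.04) − (25.45−19.76) = 2.55 − 5.69 = -3.14; fold change = 2^3.14 = 8.815
KLF3: ΔΔCt = (15.86−19.04) − (21.03−19.76) = -3.18 − 1.27 = -4.45; fold change = 2^4.45 = 21.857
MYC6: ΔΔCt = (26.21−19.04) − (21.46−19.76) = 7.17 − 1.70 = 5.47; fold change = 2^-5.47 = 0.023
STAT9: ΔΔCt = (24.27−19.04) − (26.61−19.76) = 5.23 − 6.85 = -1.62; fold change = 2^1.62 = 3.074
MYC6 has the largest |ΔΔCt| = 5.47.

0.023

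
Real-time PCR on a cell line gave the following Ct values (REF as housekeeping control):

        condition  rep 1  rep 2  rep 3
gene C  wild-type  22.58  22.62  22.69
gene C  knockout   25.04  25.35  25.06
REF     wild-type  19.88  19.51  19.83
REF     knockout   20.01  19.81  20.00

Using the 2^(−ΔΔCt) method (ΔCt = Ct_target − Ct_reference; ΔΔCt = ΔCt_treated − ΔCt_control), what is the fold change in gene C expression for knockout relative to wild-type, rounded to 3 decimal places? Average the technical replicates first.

0.200

Mean Ct: gene C wild-type 22.630; gene C knockout 25.150; REF wild-type 19.740; REF knockout 19.940
ΔCt(wild-type) = 22.630 − 19.740 = 2.890
ΔCt(knockout) = 25.150 − 19.940 = 5.210
ΔΔCt = 5.210 − 2.890 = 2.320
Fold change = 2^(−2.320) = 0.2003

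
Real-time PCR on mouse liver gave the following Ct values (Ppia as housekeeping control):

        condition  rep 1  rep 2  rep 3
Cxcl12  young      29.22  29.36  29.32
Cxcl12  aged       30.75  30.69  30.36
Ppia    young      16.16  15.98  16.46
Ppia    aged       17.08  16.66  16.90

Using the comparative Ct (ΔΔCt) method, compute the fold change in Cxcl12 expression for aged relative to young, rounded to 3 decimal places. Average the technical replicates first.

Mean Ct: Cxcl12 young 29.300; Cxcl12 aged 30.600; Ppia young 16.200; Ppia aged 16.880
ΔCt(young) = 29.300 − 16.200 = 13.100
ΔCt(aged) = 30.600 − 16.880 = 13.720
ΔΔCt = 13.720 − 13.100 = 0.620
Fold change = 2^(−0.620) = 0.6507

0.651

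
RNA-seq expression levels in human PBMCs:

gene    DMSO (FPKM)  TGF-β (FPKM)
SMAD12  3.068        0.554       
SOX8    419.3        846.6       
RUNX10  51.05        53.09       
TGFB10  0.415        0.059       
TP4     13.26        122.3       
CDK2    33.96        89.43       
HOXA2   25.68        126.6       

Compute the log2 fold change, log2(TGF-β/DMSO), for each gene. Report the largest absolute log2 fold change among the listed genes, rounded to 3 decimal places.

3.205

log2(0.554/3.068) = -2.469  (SMAD12)
log2(846.6/419.3) = 1.014  (SOX8)
log2(53.09/51.05) = 0.057  (RUNX10)
log2(0.059/0.415) = -2.814  (TGFB10)
log2(122.3/13.26) = 3.205  (TP4)
log2(89.43/33.96) = 1.397  (CDK2)
log2(126.6/25.68) = 2.302  (HOXA2)
The largest magnitude belongs to TP4.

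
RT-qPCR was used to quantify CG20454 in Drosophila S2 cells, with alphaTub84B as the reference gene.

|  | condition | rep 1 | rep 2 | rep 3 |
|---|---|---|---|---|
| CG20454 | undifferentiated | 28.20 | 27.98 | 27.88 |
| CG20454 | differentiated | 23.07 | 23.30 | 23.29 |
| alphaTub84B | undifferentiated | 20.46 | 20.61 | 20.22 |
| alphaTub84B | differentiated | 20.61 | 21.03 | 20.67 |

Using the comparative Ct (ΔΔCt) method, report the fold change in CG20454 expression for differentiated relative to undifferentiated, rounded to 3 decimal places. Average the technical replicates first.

35.261

Mean Ct: CG20454 undifferentiated 28.020; CG20454 differentiated 23.220; alphaTub84B undifferentiated 20.430; alphaTub84B differentiated 20.770
ΔCt(undifferentiated) = 28.020 − 20.430 = 7.590
ΔCt(differentiated) = 23.220 − 20.770 = 2.450
ΔΔCt = 2.450 − 7.590 = -5.140
Fold change = 2^(−(-5.140)) = 2^5.140 = 35.2610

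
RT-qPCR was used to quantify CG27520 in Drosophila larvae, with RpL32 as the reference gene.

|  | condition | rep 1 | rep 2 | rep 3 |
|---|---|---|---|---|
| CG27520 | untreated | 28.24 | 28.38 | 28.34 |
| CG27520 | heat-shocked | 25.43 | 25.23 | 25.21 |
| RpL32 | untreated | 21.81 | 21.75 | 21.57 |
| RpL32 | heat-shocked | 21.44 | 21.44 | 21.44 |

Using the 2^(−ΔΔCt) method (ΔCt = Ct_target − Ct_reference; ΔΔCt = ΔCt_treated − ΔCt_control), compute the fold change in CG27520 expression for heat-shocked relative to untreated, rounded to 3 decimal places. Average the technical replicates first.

Mean Ct: CG27520 untreated 28.320; CG27520 heat-shocked 25.290; RpL32 untreated 21.710; RpL32 heat-shocked 21.440
ΔCt(untreated) = 28.320 − 21.710 = 6.610
ΔCt(heat-shocked) = 25.290 − 21.440 = 3.850
ΔΔCt = 3.850 − 6.610 = -2.760
Fold change = 2^(−(-2.760)) = 2^2.760 = 6.7740

6.774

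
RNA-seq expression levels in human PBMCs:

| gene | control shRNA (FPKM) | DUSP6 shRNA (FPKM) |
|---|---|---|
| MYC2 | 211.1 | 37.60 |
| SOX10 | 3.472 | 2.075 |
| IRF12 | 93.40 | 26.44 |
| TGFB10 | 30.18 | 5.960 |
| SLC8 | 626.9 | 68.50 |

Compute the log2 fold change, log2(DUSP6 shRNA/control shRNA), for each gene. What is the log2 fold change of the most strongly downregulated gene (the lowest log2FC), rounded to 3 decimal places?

-3.194

log2(37.60/211.1) = -2.489  (MYC2)
log2(2.075/3.472) = -0.743  (SOX10)
log2(26.44/93.40) = -1.821  (IRF12)
log2(5.960/30.18) = -2.340  (TGFB10)
log2(68.50/626.9) = -3.194  (SLC8)
SLC8 is most strongly downregulated.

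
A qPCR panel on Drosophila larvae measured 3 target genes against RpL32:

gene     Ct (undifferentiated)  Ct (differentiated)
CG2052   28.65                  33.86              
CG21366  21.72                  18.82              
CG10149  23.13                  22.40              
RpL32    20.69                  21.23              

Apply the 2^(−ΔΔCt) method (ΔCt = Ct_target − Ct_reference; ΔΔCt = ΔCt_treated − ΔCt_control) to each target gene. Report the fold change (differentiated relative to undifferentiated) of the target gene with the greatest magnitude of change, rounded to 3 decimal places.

0.039

CG2052: ΔΔCt = (33.86−21.23) − (28.65−20.69) = 12.63 − 7.96 = 4.67; fold change = 2^-4.67 = 0.039
CG21366: ΔΔCt = (18.82−21.23) − (21.72−20.69) = -2.41 − 1.03 = -3.44; fold change = 2^3.44 = 10.853
CG10149: ΔΔCt = (22.40−21.23) − (23.13−20.69) = 1.17 − 2.44 = -1.27; fold change = 2^1.27 = 2.412
CG2052 has the largest |ΔΔCt| = 4.67.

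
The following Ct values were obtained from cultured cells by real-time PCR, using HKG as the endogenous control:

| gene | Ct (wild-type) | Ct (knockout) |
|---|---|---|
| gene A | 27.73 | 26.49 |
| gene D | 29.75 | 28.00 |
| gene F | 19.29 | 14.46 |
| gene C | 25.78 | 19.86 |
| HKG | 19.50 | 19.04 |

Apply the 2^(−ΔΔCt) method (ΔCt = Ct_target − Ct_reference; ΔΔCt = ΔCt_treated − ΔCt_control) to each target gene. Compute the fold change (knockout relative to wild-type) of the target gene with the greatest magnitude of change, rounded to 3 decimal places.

gene A: ΔΔCt = (26.49−19.04) − (27.73−19.50) = 7.45 − 8.23 = -0.78; fold change = 2^0.78 = 1.717
gene D: ΔΔCt = (28.00−19.04) − (29.75−19.50) = 8.96 − 10.25 = -1.29; fold change = 2^1.29 = 2.445
gene F: ΔΔCt = (14.46−19.04) − (19.29−19.50) = -4.58 − (-0.21) = -4.37; fold change = 2^4.37 = 20.678
gene C: ΔΔCt = (19.86−19.04) − (25.78−19.50) = 0.82 − 6.28 = -5.46; fold change = 2^5.46 = 44.017
gene C has the largest |ΔΔCt| = 5.46.

44.017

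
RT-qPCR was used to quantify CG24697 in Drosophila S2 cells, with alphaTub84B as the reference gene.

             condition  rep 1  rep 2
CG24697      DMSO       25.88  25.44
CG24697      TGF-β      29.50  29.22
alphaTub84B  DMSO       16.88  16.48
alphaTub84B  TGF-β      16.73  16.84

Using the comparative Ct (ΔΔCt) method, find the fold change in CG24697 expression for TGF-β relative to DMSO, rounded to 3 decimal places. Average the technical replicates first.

0.083

Mean Ct: CG24697 DMSO 25.660; CG24697 TGF-β 29.360; alphaTub84B DMSO 16.680; alphaTub84B TGF-β 16.785
ΔCt(DMSO) = 25.660 − 16.680 = 8.980
ΔCt(TGF-β) = 29.360 − 16.785 = 12.575
ΔΔCt = 12.575 − 8.980 = 3.595
Fold change = 2^(−3.595) = 0.0828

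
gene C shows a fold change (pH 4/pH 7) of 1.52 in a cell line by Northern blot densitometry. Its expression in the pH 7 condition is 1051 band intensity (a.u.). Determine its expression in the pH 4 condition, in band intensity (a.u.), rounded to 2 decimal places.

pH 4 expression = 1051 × 1.52 = 1597.52

1597.52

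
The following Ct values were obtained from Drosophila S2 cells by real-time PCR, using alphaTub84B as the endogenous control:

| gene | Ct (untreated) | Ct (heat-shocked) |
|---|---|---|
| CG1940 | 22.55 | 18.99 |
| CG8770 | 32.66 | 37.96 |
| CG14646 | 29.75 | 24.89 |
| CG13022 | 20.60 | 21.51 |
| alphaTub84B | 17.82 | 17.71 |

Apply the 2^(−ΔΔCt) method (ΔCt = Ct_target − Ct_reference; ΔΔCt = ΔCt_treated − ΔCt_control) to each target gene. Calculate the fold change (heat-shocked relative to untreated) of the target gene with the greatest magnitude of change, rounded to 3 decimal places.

0.024

CG1940: ΔΔCt = (18.99−17.71) − (22.55−17.82) = 1.28 − 4.73 = -3.45; fold change = 2^3.45 = 10.928
CG8770: ΔΔCt = (37.96−17.71) − (32.66−17.82) = 20.25 − 14.84 = 5.41; fold change = 2^-5.41 = 0.024
CG14646: ΔΔCt = (24.89−17.71) − (29.75−17.82) = 7.18 − 11.93 = -4.75; fold change = 2^4.75 = 26.909
CG13022: ΔΔCt = (21.51−17.71) − (20.60−17.82) = 3.80 − 2.78 = 1.02; fold change = 2^-1.02 = 0.493
CG8770 has the largest |ΔΔCt| = 5.41.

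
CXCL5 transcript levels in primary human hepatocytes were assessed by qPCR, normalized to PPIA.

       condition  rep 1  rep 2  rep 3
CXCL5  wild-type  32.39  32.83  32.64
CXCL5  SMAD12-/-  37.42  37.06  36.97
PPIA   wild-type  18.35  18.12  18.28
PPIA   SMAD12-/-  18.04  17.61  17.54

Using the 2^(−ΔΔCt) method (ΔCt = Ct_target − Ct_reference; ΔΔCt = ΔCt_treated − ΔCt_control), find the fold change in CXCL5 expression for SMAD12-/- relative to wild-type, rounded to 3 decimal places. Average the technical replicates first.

Mean Ct: CXCL5 wild-type 32.620; CXCL5 SMAD12-/- 37.150; PPIA wild-type 18.250; PPIA SMAD12-/- 17.730
ΔCt(wild-type) = 32.620 − 18.250 = 14.370
ΔCt(SMAD12-/-) = 37.150 − 17.730 = 19.420
ΔΔCt = 19.420 − 14.370 = 5.050
Fold change = 2^(−5.050) = 0.0302

0.030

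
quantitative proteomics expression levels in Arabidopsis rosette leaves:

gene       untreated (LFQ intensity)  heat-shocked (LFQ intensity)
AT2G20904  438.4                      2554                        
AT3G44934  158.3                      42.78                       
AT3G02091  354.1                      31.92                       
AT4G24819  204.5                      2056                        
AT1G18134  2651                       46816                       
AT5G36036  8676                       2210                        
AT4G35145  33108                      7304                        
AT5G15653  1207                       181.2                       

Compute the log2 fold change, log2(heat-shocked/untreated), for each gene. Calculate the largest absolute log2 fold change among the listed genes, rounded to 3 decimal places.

4.142

log2(2554/438.4) = 2.542  (AT2G20904)
log2(42.78/158.3) = -1.888  (AT3G44934)
log2(31.92/354.1) = -3.472  (AT3G02091)
log2(2056/204.5) = 3.330  (AT4G24819)
log2(46816/2651) = 4.142  (AT1G18134)
log2(2210/8676) = -1.973  (AT5G36036)
log2(7304/33108) = -2.180  (AT4G35145)
log2(181.2/1207) = -2.736  (AT5G15653)
The largest magnitude belongs to AT1G18134.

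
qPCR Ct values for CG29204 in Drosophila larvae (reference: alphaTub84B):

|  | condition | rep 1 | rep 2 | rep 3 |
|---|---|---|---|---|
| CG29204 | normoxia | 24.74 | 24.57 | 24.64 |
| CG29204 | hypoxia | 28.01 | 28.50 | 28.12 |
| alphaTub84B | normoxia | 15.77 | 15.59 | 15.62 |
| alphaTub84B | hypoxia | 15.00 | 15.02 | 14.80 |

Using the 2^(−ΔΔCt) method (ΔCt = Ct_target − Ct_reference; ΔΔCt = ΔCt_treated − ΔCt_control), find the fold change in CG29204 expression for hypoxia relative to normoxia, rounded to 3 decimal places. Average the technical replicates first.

0.051

Mean Ct: CG29204 normoxia 24.650; CG29204 hypoxia 28.210; alphaTub84B normoxia 15.660; alphaTub84B hypoxia 14.940
ΔCt(normoxia) = 24.650 − 15.660 = 8.990
ΔCt(hypoxia) = 28.210 − 14.940 = 13.270
ΔΔCt = 13.270 − 8.990 = 4.280
Fold change = 2^(−4.280) = 0.0515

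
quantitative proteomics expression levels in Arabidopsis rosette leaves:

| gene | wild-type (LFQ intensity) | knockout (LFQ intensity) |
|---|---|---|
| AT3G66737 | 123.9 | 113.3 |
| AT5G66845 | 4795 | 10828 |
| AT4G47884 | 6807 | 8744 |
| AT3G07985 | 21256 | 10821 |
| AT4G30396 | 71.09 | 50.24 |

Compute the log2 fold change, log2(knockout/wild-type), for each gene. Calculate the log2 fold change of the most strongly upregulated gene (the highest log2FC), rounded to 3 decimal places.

1.175

log2(113.3/123.9) = -0.129  (AT3G66737)
log2(10828/4795) = 1.175  (AT5G66845)
log2(8744/6807) = 0.361  (AT4G47884)
log2(10821/21256) = -0.974  (AT3G07985)
log2(50.24/71.09) = -0.501  (AT4G30396)
AT5G66845 is most strongly upregulated.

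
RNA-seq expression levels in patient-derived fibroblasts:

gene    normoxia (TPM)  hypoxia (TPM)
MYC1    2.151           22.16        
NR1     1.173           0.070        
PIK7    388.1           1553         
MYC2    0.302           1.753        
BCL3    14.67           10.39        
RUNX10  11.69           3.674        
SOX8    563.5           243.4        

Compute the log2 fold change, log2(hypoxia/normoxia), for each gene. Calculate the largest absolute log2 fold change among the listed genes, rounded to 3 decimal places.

4.067

log2(22.16/2.151) = 3.365  (MYC1)
log2(0.070/1.173) = -4.067  (NR1)
log2(1553/388.1) = 2.001  (PIK7)
log2(1.753/0.302) = 2.537  (MYC2)
log2(10.39/14.67) = -0.498  (BCL3)
log2(3.674/11.69) = -1.670  (RUNX10)
log2(243.4/563.5) = -1.211  (SOX8)
The largest magnitude belongs to NR1.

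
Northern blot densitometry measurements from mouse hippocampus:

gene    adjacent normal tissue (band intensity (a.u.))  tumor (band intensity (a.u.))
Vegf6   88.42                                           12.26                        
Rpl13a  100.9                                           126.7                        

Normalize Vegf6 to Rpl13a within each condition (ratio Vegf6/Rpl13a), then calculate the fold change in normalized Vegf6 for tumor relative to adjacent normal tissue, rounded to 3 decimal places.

Vegf6/Rpl13a (adjacent normal tissue) = 88.42 / 100.9 = 0.87631
Vegf6/Rpl13a (tumor) = 12.26 / 126.7 = 0.096764
Fold change = 0.096764 / 0.87631 = 0.1104

0.110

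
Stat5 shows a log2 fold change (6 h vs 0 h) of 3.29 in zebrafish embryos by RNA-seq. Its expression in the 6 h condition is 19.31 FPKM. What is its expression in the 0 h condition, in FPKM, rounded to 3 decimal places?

1.974

Fold change = 2^(3.29) = 9.7811
0 h expression = 19.31 / 9.7811 = 1.974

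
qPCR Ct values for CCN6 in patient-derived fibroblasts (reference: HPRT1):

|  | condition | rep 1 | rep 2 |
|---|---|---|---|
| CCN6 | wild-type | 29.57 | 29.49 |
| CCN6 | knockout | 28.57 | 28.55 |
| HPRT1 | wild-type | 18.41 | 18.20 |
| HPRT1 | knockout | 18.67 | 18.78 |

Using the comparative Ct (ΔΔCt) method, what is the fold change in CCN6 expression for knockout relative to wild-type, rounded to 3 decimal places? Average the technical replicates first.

2.621

Mean Ct: CCN6 wild-type 29.530; CCN6 knockout 28.560; HPRT1 wild-type 18.305; HPRT1 knockout 18.725
ΔCt(wild-type) = 29.530 − 18.305 = 11.225
ΔCt(knockout) = 28.560 − 18.725 = 9.835
ΔΔCt = 9.835 − 11.225 = -1.390
Fold change = 2^(−(-1.390)) = 2^1.390 = 2.6208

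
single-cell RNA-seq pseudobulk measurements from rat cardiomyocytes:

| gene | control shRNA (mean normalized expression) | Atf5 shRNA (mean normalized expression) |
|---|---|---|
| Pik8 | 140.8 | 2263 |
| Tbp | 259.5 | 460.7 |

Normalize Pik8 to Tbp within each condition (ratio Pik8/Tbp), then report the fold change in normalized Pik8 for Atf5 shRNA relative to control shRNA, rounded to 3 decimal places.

9.053

Pik8/Tbp (control shRNA) = 140.8 / 259.5 = 0.54258
Pik8/Tbp (Atf5 shRNA) = 2263 / 460.7 = 4.9121
Fold change = 4.9121 / 0.54258 = 9.0532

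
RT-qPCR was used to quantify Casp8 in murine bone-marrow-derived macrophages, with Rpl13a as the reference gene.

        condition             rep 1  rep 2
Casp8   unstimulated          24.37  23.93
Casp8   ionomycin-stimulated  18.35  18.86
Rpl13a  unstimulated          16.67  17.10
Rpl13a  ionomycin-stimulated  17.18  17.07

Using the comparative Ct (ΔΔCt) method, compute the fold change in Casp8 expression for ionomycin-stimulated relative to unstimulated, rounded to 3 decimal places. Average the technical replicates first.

55.139

Mean Ct: Casp8 unstimulated 24.150; Casp8 ionomycin-stimulated 18.605; Rpl13a unstimulated 16.885; Rpl13a ionomycin-stimulated 17.125
ΔCt(unstimulated) = 24.150 − 16.885 = 7.265
ΔCt(ionomycin-stimulated) = 18.605 − 17.125 = 1.480
ΔΔCt = 1.480 − 7.265 = -5.785
Fold change = 2^(−(-5.785)) = 2^5.785 = 55.1390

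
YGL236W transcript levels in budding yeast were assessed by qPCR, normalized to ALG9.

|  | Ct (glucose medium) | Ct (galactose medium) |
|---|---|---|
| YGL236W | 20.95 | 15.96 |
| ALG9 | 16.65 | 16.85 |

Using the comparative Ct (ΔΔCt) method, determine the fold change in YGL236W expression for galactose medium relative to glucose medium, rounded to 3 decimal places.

ΔCt(glucose medium) = 20.950 − 16.650 = 4.300
ΔCt(galactose medium) = 15.960 − 16.850 = -0.890
ΔΔCt = -0.890 − 4.300 = -5.190
Fold change = 2^(−(-5.190)) = 2^5.190 = 36.5044

36.504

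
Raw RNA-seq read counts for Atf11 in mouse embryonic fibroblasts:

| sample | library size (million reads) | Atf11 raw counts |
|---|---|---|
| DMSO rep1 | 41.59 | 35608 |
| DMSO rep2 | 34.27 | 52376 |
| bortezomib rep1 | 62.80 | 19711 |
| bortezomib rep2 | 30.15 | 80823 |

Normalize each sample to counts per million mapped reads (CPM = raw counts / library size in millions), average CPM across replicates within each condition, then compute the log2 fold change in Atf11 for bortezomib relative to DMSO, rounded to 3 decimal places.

CPM(DMSO rep1) = 35608 / 41.59 = 856.1673
CPM(DMSO rep2) = 52376 / 34.27 = 1528.3338
CPM(bortezomib rep1) = 19711 / 62.80 = 313.8694
CPM(bortezomib rep2) = 80823 / 30.15 = 2680.6965
mean CPM(DMSO) = 1192.2506; mean CPM(bortezomib) = 1497.2830
Fold change = 1497.2830 / 1192.2506 = 1.25585
log2(1.25585) = 0.3287

0.329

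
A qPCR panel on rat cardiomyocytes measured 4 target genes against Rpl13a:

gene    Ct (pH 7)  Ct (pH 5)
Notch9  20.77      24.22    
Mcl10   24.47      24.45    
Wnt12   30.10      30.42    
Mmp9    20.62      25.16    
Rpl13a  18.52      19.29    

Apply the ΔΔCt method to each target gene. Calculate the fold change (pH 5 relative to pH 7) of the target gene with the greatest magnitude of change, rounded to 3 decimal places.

Notch9: ΔΔCt = (24.22−19.29) − (20.77−18.52) = 4.93 − 2.25 = 2.68; fold change = 2^-2.68 = 0.156
Mcl10: ΔΔCt = (24.45−19.29) − (24.47−18.52) = 5.16 − 5.95 = -0.79; fold change = 2^0.79 = 1.729
Wnt12: ΔΔCt = (30.42−19.29) − (30.10−18.52) = 11.13 − 11.58 = -0.45; fold change = 2^0.45 = 1.366
Mmp9: ΔΔCt = (25.16−19.29) − (20.62−18.52) = 5.87 − 2.10 = 3.77; fold change = 2^-3.77 = 0.073
Mmp9 has the largest |ΔΔCt| = 3.77.

0.073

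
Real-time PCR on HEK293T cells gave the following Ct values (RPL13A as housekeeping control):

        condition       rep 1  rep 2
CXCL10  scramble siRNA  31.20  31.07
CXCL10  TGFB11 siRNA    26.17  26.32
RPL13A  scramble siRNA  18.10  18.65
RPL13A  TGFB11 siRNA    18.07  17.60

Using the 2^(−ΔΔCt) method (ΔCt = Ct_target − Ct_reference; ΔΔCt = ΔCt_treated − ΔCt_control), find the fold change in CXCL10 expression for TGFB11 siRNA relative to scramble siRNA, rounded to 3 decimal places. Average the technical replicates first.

20.393

Mean Ct: CXCL10 scramble siRNA 31.135; CXCL10 TGFB11 siRNA 26.245; RPL13A scramble siRNA 18.375; RPL13A TGFB11 siRNA 17.835
ΔCt(scramble siRNA) = 31.135 − 18.375 = 12.760
ΔCt(TGFB11 siRNA) = 26.245 − 17.835 = 8.410
ΔΔCt = 8.410 − 12.760 = -4.350
Fold change = 2^(−(-4.350)) = 2^4.350 = 20.3930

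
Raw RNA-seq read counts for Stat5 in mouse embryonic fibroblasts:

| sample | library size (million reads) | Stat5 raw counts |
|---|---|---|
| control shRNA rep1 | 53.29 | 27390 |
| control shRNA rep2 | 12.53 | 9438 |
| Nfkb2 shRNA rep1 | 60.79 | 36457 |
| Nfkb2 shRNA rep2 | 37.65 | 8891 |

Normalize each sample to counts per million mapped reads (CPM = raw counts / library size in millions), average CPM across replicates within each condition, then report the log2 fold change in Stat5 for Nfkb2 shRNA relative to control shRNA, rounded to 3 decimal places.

CPM(control shRNA rep1) = 27390 / 53.29 = 513.9801
CPM(control shRNA rep2) = 9438 / 12.53 = 753.2322
CPM(Nfkb2 shRNA rep1) = 36457 / 60.79 = 599.7203
CPM(Nfkb2 shRNA rep2) = 8891 / 37.65 = 236.1487
mean CPM(control shRNA) = 633.6062; mean CPM(Nfkb2 shRNA) = 417.9345
Fold change = 417.9345 / 633.6062 = 0.65961
log2(0.65961) = -0.6003

-0.600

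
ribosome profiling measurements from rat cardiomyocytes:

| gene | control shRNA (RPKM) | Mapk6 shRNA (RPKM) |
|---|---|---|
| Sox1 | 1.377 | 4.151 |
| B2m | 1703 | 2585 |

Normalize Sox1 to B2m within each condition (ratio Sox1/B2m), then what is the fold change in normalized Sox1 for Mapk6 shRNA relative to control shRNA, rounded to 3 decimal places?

1.986

Sox1/B2m (control shRNA) = 1.377 / 1703 = 0.00080857
Sox1/B2m (Mapk6 shRNA) = 4.151 / 2585 = 0.0016058
Fold change = 0.0016058 / 0.00080857 = 1.9860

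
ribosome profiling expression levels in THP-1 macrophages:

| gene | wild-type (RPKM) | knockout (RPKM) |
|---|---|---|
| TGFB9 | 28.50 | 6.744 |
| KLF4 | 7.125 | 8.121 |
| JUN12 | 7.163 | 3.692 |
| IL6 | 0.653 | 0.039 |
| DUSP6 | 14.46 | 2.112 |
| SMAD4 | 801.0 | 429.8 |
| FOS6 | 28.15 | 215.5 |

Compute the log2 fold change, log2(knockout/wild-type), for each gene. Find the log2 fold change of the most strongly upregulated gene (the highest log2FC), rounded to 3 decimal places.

log2(6.744/28.50) = -2.079  (TGFB9)
log2(8.121/7.125) = 0.189  (KLF4)
log2(3.692/7.163) = -0.956  (JUN12)
log2(0.039/0.653) = -4.066  (IL6)
log2(2.112/14.46) = -2.775  (DUSP6)
log2(429.8/801.0) = -0.898  (SMAD4)
log2(215.5/28.15) = 2.936  (FOS6)
FOS6 is most strongly upregulated.

2.936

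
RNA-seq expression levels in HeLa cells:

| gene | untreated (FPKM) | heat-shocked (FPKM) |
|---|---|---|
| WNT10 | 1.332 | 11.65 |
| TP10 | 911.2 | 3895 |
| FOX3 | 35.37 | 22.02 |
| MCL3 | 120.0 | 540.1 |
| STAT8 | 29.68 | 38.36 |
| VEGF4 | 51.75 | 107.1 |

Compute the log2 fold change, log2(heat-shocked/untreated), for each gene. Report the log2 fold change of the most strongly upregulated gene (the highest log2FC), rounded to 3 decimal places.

3.129

log2(11.65/1.332) = 3.129  (WNT10)
log2(3895/911.2) = 2.096  (TP10)
log2(22.02/35.37) = -0.684  (FOX3)
log2(540.1/120.0) = 2.170  (MCL3)
log2(38.36/29.68) = 0.370  (STAT8)
log2(107.1/51.75) = 1.049  (VEGF4)
WNT10 is most strongly upregulated.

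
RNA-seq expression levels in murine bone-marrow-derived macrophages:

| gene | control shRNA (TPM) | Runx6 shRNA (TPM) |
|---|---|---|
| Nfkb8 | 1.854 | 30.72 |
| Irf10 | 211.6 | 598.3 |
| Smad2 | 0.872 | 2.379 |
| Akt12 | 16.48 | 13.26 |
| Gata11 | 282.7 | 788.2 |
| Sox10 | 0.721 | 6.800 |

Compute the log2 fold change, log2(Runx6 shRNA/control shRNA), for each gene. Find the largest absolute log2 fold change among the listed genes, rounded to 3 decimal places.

log2(30.72/1.854) = 4.050  (Nfkb8)
log2(598.3/211.6) = 1.500  (Irf10)
log2(2.379/0.872) = 1.448  (Smad2)
log2(13.26/16.48) = -0.314  (Akt12)
log2(788.2/282.7) = 1.479  (Gata11)
log2(6.800/0.721) = 3.237  (Sox10)
The largest magnitude belongs to Nfkb8.

4.050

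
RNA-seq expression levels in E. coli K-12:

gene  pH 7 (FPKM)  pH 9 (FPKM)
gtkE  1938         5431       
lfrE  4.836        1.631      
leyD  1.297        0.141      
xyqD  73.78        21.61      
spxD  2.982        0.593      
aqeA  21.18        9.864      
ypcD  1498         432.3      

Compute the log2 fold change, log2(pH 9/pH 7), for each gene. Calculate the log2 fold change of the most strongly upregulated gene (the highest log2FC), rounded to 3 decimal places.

1.487

log2(5431/1938) = 1.487  (gtkE)
log2(1.631/4.836) = -1.568  (lfrE)
log2(0.141/1.297) = -3.201  (leyD)
log2(21.61/73.78) = -1.772  (xyqD)
log2(0.593/2.982) = -2.330  (spxD)
log2(9.864/21.18) = -1.102  (aqeA)
log2(432.3/1498) = -1.793  (ypcD)
gtkE is most strongly upregulated.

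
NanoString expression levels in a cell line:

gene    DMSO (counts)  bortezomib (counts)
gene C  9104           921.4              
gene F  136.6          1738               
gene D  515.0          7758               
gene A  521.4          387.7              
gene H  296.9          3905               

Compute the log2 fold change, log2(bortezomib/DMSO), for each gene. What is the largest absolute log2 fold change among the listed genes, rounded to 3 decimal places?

log2(921.4/9104) = -3.305  (gene C)
log2(1738/136.6) = 3.669  (gene F)
log2(7758/515.0) = 3.913  (gene D)
log2(387.7/521.4) = -0.427  (gene A)
log2(3905/296.9) = 3.717  (gene H)
The largest magnitude belongs to gene D.

3.913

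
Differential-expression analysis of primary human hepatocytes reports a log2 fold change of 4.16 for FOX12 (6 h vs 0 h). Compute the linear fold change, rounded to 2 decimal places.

Fold change = 2^(4.16) = 17.877

17.88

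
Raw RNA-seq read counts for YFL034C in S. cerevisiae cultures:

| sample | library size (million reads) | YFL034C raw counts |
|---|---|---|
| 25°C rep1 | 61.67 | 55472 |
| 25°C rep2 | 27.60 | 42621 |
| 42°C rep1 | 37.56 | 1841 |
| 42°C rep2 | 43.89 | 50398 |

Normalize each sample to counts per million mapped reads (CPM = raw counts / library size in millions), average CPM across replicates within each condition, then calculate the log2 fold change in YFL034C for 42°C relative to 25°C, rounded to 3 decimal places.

-1.029

CPM(25°C rep1) = 55472 / 61.67 = 899.4973
CPM(25°C rep2) = 42621 / 27.60 = 1544.2391
CPM(42°C rep1) = 1841 / 37.56 = 49.0149
CPM(42°C rep2) = 50398 / 43.89 = 1148.2798
mean CPM(25°C) = 1221.8682; mean CPM(42°C) = 598.6473
Fold change = 598.6473 / 1221.8682 = 0.48994
log2(0.48994) = -1.0293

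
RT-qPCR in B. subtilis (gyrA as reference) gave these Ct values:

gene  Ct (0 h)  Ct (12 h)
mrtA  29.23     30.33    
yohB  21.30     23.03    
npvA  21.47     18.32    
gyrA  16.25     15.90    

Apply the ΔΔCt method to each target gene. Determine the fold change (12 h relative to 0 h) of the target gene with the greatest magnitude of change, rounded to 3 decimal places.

mrtA: ΔΔCt = (30.33−15.90) − (29.23−16.25) = 14.43 − 12.98 = 1.45; fold change = 2^-1.45 = 0.366
yohB: ΔΔCt = (23.03−15.90) − (21.30−16.25) = 7.13 − 5.05 = 2.08; fold change = 2^-2.08 = 0.237
npvA: ΔΔCt = (18.32−15.90) − (21.47−16.25) = 2.42 − 5.22 = -2.80; fold change = 2^2.80 = 6.964
npvA has the largest |ΔΔCt| = 2.80.

6.964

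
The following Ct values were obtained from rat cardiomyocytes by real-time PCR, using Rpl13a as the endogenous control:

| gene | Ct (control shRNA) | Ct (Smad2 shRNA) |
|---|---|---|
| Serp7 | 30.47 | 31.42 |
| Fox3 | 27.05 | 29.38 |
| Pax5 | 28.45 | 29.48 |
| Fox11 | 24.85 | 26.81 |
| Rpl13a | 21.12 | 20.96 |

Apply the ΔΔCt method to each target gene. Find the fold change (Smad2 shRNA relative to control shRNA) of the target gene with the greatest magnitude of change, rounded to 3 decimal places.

0.178

Serp7: ΔΔCt = (31.42−20.96) − (30.47−21.12) = 10.46 − 9.35 = 1.11; fold change = 2^-1.11 = 0.463
Fox3: ΔΔCt = (29.38−20.96) − (27.05−21.12) = 8.42 − 5.93 = 2.49; fold change = 2^-2.49 = 0.178
Pax5: ΔΔCt = (29.48−20.96) − (28.45−21.12) = 8.52 − 7.33 = 1.19; fold change = 2^-1.19 = 0.438
Fox11: ΔΔCt = (26.81−20.96) − (24.85−21.12) = 5.85 − 3.73 = 2.12; fold change = 2^-2.12 = 0.230
Fox3 has the largest |ΔΔCt| = 2.49.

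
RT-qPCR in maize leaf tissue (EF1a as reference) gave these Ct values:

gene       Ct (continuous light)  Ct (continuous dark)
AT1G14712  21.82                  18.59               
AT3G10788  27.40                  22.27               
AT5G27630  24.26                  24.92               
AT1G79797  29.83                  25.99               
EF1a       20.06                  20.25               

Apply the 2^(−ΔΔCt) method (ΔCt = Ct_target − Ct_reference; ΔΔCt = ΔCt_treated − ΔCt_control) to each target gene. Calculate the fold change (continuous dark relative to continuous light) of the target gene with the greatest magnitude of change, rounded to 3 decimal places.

AT1G14712: ΔΔCt = (18.59−20.25) − (21.82−20.06) = -1.66 − 1.76 = -3.42; fold change = 2^3.42 = 10.703
AT3G10788: ΔΔCt = (22.27−20.25) − (27.40−20.06) = 2.02 − 7.34 = -5.32; fold change = 2^5.32 = 39.947
AT5G27630: ΔΔCt = (24.92−20.25) − (24.26−20.06) = 4.67 − 4.20 = 0.47; fold change = 2^-0.47 = 0.722
AT1G79797: ΔΔCt = (25.99−20.25) − (29.83−20.06) = 5.74 − 9.77 = -4.03; fold change = 2^4.03 = 16.336
AT3G10788 has the largest |ΔΔCt| = 5.32.

39.947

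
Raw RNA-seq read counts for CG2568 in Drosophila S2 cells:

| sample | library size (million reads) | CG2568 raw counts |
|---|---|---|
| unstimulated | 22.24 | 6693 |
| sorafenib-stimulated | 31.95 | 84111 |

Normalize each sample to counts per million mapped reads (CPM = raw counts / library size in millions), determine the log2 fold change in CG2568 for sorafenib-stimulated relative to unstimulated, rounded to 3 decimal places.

CPM(unstimulated) = 6693 / 22.24 = 300.9442
CPM(sorafenib-stimulated) = 84111 / 31.95 = 2632.5822
Fold change = 2632.5822 / 300.9442 = 8.74774
log2(8.74774) = 3.1289

3.129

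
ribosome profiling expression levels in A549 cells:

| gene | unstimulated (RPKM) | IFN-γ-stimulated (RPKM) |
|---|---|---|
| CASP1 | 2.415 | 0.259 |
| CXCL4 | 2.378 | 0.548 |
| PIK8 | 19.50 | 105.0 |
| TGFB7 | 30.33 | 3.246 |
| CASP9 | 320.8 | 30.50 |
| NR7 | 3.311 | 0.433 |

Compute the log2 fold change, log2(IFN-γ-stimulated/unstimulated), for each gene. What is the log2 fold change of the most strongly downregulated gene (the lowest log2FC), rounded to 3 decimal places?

-3.395

log2(0.259/2.415) = -3.221  (CASP1)
log2(0.548/2.378) = -2.118  (CXCL4)
log2(105.0/19.50) = 2.429  (PIK8)
log2(3.246/30.33) = -3.224  (TGFB7)
log2(30.50/320.8) = -3.395  (CASP9)
log2(0.433/3.311) = -2.935  (NR7)
CASP9 is most strongly downregulated.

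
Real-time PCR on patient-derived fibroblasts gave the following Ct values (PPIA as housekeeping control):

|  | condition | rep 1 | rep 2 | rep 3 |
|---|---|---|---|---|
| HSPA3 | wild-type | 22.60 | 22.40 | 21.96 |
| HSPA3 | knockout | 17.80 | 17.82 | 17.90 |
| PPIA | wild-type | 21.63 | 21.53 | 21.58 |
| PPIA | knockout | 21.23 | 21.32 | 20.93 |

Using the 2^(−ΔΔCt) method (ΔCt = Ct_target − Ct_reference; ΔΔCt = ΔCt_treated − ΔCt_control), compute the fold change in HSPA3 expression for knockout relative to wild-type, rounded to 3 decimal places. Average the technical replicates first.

16.679

Mean Ct: HSPA3 wild-type 22.320; HSPA3 knockout 17.840; PPIA wild-type 21.580; PPIA knockout 21.160
ΔCt(wild-type) = 22.320 − 21.580 = 0.740
ΔCt(knockout) = 17.840 − 21.160 = -3.320
ΔΔCt = -3.320 − 0.740 = -4.060
Fold change = 2^(−(-4.060)) = 2^4.060 = 16.6795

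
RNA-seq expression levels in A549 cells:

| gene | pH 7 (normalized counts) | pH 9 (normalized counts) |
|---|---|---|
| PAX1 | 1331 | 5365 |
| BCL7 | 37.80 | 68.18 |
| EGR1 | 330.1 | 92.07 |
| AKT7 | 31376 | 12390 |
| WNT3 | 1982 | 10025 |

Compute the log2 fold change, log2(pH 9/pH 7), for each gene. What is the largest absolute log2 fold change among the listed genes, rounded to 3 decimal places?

log2(5365/1331) = 2.011  (PAX1)
log2(68.18/37.80) = 0.851  (BCL7)
log2(92.07/330.1) = -1.842  (EGR1)
log2(12390/31376) = -1.340  (AKT7)
log2(10025/1982) = 2.339  (WNT3)
The largest magnitude belongs to WNT3.

2.339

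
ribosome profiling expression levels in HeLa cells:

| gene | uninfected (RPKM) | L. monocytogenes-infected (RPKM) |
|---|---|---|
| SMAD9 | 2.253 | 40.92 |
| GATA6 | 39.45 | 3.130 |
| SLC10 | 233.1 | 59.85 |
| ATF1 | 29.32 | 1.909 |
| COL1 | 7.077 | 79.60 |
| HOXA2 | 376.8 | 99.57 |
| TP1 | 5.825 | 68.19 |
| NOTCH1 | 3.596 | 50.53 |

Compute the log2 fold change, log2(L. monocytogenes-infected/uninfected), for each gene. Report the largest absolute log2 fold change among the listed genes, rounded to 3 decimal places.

4.183

log2(40.92/2.253) = 4.183  (SMAD9)
log2(3.130/39.45) = -3.656  (GATA6)
log2(59.85/233.1) = -1.962  (SLC10)
log2(1.909/29.32) = -3.941  (ATF1)
log2(79.60/7.077) = 3.492  (COL1)
log2(99.57/376.8) = -1.920  (HOXA2)
log2(68.19/5.825) = 3.549  (TP1)
log2(50.53/3.596) = 3.813  (NOTCH1)
The largest magnitude belongs to SMAD9.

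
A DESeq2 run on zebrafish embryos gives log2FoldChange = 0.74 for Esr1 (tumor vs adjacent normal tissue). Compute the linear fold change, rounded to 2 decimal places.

Fold change = 2^(0.74) = 1.670

1.67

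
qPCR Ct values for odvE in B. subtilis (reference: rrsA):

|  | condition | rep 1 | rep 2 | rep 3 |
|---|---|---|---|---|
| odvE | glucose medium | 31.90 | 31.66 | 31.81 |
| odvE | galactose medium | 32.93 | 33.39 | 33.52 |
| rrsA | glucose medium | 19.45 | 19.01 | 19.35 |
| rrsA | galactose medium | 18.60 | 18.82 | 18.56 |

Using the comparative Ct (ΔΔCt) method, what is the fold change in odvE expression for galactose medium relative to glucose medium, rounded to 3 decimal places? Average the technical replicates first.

Mean Ct: odvE glucose medium 31.790; odvE galactose medium 33.280; rrsA glucose medium 19.270; rrsA galactose medium 18.660
ΔCt(glucose medium) = 31.790 − 19.270 = 12.520
ΔCt(galactose medium) = 33.280 − 18.660 = 14.620
ΔΔCt = 14.620 − 12.520 = 2.100
Fold change = 2^(−2.100) = 0.2333

0.233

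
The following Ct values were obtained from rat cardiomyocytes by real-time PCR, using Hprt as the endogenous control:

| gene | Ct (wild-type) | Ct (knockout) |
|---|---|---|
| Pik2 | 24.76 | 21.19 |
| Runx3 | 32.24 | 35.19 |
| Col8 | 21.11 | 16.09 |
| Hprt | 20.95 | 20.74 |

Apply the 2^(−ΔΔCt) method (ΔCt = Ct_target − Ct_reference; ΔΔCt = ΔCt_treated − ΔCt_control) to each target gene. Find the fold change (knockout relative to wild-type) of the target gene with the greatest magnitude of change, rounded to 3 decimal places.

28.051

Pik2: ΔΔCt = (21.19−20.74) − (24.76−20.95) = 0.45 − 3.81 = -3.36; fold change = 2^3.36 = 10.267
Runx3: ΔΔCt = (35.19−20.74) − (32.24−20.95) = 14.45 − 11.29 = 3.16; fold change = 2^-3.16 = 0.112
Col8: ΔΔCt = (16.09−20.74) − (21.11−20.95) = -4.65 − 0.16 = -4.81; fold change = 2^4.81 = 28.051
Col8 has the largest |ΔΔCt| = 4.81.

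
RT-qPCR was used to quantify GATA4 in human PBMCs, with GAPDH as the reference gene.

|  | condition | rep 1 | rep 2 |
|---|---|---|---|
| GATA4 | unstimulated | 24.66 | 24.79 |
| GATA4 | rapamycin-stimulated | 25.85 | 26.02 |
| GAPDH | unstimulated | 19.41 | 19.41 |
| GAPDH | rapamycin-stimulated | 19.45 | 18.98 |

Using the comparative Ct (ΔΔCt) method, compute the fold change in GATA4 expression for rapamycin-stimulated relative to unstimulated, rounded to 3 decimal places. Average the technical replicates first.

Mean Ct: GATA4 unstimulated 24.725; GATA4 rapamycin-stimulated 25.935; GAPDH unstimulated 19.410; GAPDH rapamycin-stimulated 19.215
ΔCt(unstimulated) = 24.725 − 19.410 = 5.315
ΔCt(rapamycin-stimulated) = 25.935 − 19.215 = 6.720
ΔΔCt = 6.720 − 5.315 = 1.405
Fold change = 2^(−1.405) = 0.3776

0.378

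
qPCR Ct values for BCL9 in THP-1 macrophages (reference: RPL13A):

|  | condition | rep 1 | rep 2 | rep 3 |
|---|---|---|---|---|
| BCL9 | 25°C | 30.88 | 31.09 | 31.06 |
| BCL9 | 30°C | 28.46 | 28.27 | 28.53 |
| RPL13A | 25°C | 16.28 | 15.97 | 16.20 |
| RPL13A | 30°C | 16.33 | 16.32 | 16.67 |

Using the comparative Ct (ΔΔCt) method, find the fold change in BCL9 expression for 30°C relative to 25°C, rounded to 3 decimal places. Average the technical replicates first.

Mean Ct: BCL9 25°C 31.010; BCL9 30°C 28.420; RPL13A 25°C 16.150; RPL13A 30°C 16.440
ΔCt(25°C) = 31.010 − 16.150 = 14.860
ΔCt(30°C) = 28.420 − 16.440 = 11.980
ΔΔCt = 11.980 − 14.860 = -2.880
Fold change = 2^(−(-2.880)) = 2^2.880 = 7.3615

7.362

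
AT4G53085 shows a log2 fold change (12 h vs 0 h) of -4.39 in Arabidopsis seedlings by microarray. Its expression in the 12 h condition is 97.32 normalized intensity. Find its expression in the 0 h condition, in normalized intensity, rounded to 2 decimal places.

2040.44

Fold change = 2^(-4.39) = 0.0477
0 h expression = 97.32 / 0.0477 = 2040.44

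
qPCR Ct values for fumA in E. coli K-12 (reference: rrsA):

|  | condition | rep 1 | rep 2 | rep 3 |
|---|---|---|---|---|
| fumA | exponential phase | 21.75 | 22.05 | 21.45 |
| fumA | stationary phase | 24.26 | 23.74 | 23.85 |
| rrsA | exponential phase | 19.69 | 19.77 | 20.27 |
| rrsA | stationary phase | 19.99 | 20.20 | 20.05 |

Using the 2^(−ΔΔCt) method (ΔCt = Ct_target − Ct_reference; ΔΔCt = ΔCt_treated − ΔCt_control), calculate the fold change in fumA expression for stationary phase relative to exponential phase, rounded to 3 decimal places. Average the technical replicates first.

0.245

Mean Ct: fumA exponential phase 21.750; fumA stationary phase 23.950; rrsA exponential phase 19.910; rrsA stationary phase 20.080
ΔCt(exponential phase) = 21.750 − 19.910 = 1.840
ΔCt(stationary phase) = 23.950 − 20.080 = 3.870
ΔΔCt = 3.870 − 1.840 = 2.030
Fold change = 2^(−2.030) = 0.2449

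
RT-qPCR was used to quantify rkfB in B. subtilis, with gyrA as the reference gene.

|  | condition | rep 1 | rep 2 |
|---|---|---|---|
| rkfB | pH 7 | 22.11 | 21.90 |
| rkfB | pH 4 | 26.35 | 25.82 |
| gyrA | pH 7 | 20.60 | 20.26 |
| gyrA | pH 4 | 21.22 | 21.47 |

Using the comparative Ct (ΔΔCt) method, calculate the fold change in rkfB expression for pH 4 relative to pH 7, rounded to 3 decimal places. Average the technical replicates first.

Mean Ct: rkfB pH 7 22.005; rkfB pH 4 26.085; gyrA pH 7 20.430; gyrA pH 4 21.345
ΔCt(pH 7) = 22.005 − 20.430 = 1.575
ΔCt(pH 4) = 26.085 − 21.345 = 4.740
ΔΔCt = 4.740 − 1.575 = 3.165
Fold change = 2^(−3.165) = 0.1115

0.111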